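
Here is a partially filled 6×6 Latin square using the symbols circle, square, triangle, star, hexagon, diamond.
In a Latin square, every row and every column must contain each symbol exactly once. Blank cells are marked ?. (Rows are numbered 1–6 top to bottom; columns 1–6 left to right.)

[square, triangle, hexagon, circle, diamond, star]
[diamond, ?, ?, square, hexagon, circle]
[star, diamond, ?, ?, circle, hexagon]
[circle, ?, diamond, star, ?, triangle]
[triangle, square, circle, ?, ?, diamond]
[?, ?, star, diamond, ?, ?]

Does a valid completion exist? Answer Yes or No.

Yes

No row or column among the givens repeats a symbol, and propagating forced cells runs into no contradiction.
One valid completion exists (for instance, square triangle hexagon circle diamond star / diamond star triangle square hexagon circle / star diamond square triangle circle hexagon / circle hexagon diamond star square triangle / triangle square circle hexagon star diamond / hexagon circle star diamond triangle square).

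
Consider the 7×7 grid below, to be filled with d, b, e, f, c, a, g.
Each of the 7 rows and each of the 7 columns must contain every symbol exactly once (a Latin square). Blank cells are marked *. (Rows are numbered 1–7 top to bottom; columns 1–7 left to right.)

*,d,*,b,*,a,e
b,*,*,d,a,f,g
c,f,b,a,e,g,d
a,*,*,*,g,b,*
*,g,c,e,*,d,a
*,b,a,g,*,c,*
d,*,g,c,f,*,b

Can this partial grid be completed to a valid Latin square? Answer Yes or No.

Yes

No row or column among the givens repeats a symbol, and propagating forced cells runs into no contradiction.
One valid completion exists (for instance, g d f b c a e / b c e d a f g / c f b a e g d / a e d f g b c / f g c e b d a / e b a g d c f / d a g c f e b).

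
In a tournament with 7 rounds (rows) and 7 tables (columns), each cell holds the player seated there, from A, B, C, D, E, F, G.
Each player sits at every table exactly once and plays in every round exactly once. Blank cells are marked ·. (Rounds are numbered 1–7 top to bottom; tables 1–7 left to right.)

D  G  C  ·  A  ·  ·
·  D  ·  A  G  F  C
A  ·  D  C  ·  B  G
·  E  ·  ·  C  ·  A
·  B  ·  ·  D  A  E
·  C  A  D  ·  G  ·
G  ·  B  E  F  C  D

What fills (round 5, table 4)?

G

Round 1, table 6: round 1 has {A, C, D, G} and table 6 has {A, B, C, F, G}, leaving only E.
Round 2, table 3: round 2 has {A, C, D, F, G} and table 3 has {A, B, C, D}, leaving only E.
Round 2, table 1: round 2 has {A, C, D, E, F, G} and table 1 has {A, D, G}, leaving only B.
Round 3, table 2: round 3 has {A, B, C, D, G} and table 2 has {B, C, D, E, G}, leaving only F.
Round 3, table 5: round 3 has {A, B, C, D, F, G} and table 5 has {A, C, D, F, G}, leaving only E.
Round 4, table 1: round 4 has {A, C, E} and table 1 has {A, B, D, G}, leaving only F.
Round 4, table 3: round 4 has {A, C, E, F} and table 3 has {A, B, C, D, E}, leaving only G.
Round 4, table 4: round 4 has {A, C, E, F, G} and table 4 has {A, C, D, E}, leaving only B.
Round 1, table 4: round 1 has {A, C, D, E, G} and table 4 has {A, B, C, D, E}, leaving only F.
Round 5 already has {A, B, D, E} and table 4 already has {A, B, C, D, E, F}, so round 5, table 4 must be G.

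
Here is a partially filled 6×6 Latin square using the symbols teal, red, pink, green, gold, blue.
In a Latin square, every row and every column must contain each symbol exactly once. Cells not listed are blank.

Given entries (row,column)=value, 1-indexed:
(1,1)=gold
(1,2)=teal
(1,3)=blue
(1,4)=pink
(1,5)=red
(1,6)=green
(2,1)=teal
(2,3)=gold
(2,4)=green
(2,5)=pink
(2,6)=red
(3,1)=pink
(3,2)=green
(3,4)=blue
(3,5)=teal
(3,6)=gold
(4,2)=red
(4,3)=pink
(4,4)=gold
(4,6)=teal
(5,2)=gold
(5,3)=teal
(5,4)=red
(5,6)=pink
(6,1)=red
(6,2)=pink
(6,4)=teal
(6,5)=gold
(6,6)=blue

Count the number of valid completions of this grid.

2

Row 2, column 2: eliminating its row and column leaves {blue}.
Row 3, column 3: eliminating its row and column leaves {red}.
Row 4, column 1: eliminating its row and column leaves {green, blue}.
Row 4, column 5: eliminating its row and column leaves {green, blue}.
Row 5, column 1: eliminating its row and column leaves {green, blue}.
Row 5, column 5: eliminating its row and column leaves {green, blue}.
Row 6, column 3: eliminating its row and column leaves {green}.
Enumerating the assignments across these blanks that avoid any row or column repeat gives 2 completions.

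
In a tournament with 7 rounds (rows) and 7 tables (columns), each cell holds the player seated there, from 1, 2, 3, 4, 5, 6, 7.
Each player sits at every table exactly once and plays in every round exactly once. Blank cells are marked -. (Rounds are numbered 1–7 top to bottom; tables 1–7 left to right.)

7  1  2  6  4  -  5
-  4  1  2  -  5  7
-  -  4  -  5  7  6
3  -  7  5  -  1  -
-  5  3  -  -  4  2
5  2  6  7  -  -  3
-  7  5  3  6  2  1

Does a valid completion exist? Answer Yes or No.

Round 6, table 6: round 6 together with table 6 already contain {1, 2, 3, 4, 5, 6, 7} — every symbol — so nothing can go there. The grid has no valid completion.

No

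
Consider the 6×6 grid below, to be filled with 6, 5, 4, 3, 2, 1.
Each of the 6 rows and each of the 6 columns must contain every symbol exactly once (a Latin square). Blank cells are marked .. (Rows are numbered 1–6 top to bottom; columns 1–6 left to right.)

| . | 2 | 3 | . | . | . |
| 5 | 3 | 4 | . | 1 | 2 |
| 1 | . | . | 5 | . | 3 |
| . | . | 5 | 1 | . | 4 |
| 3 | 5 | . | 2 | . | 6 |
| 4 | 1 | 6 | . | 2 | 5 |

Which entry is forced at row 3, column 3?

2

Row 3 already has {5, 3, 1} and column 3 already has {6, 5, 4, 3}, so row 3, column 3 must be 2.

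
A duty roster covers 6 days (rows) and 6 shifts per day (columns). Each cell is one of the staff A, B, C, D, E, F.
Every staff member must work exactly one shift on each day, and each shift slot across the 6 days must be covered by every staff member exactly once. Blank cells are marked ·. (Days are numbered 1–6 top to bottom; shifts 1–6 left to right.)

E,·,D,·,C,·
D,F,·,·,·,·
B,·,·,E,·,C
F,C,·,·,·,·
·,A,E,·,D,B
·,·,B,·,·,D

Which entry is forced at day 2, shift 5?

E

Day 1, shift 2: day 1 has {C, D, E} and shift 2 has {A, C, F}, leaving only B.
Day 3, shift 2: day 3 has {B, C, E} and shift 2 has {A, B, C, F}, leaving only D.
Day 4, shift 3: day 4 has {C, F} and shift 3 has {B, D, E}, leaving only A.
Day 2, shift 3: day 2 has {D, F} and shift 3 has {A, B, D, E}, leaving only C.
Day 3, shift 3: day 3 has {B, C, D, E} and shift 3 has {A, B, C, D, E}, leaving only F.
Day 3, shift 5: day 3 has {B, C, D, E, F} and shift 5 has {C, D}, leaving only A.
Day 4, shift 6: day 4 has {A, C, F} and shift 6 has {B, C, D}, leaving only E.
Day 2, shift 6: day 2 has {C, D, F} and shift 6 has {B, C, D, E}, leaving only A.
Day 1, shift 6: day 1 has {B, C, D, E} and shift 6 has {A, B, C, D, E}, leaving only F.
Day 1, shift 4: day 1 has {B, C, D, E, F} and shift 4 has {E}, leaving only A.
Day 2, shift 4: day 2 has {A, C, D, F} and shift 4 has {A, E}, leaving only B.
Day 2 already has {A, B, C, D, F} and shift 5 already has {A, C, D}, so day 2, shift 5 must be E.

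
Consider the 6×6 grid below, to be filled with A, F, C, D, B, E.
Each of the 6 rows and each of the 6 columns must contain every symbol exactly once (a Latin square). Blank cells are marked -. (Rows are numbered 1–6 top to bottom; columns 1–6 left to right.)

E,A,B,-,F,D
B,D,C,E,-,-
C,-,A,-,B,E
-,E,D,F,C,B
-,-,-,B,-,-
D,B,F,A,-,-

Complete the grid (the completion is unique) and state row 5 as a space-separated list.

Row 5, column 3: row 5 has {B} and column 3 has {A, F, C, D, B}, leaving only E.
Row 1, column 4: row 1 has {A, F, D, B, E} and column 4 has {A, F, B, E}, leaving only C.
Row 2, column 5: row 2 has {C, D, B, E} and column 5 has {F, C, B}, leaving only A.
Row 5, column 5: row 5 has {B, E} and column 5 has {A, F, C, B}, leaving only D.
Row 2, column 6: row 2 has {A, C, D, B, E} and column 6 has {D, B, E}, leaving only F.
Row 3, column 2: row 3 has {A, C, B, E} and column 2 has {A, D, B, E}, leaving only F.
Row 5, column 2: row 5 has {D, B, E} and column 2 has {A, F, D, B, E}, leaving only C.
Row 5, column 6: row 5 has {C, D, B, E} and column 6 has {F, D, B, E}, leaving only A.
Row 5, column 1: row 5 has {A, C, D, B, E} and column 1 has {C, D, B, E}, leaving only F.
So row 5 reads: F C E B D A.

F C E B D A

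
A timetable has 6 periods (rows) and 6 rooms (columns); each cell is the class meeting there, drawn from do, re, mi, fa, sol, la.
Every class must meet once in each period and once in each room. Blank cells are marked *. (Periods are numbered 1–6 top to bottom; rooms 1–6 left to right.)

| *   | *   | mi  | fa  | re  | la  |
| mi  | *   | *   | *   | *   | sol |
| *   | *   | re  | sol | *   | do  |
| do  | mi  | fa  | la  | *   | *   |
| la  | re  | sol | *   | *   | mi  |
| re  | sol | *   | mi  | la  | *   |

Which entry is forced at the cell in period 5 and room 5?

fa

Period 1, room 1: period 1 has {re, mi, fa, la} and room 1 has {do, re, mi, la}, leaving only sol.
Period 1, room 2: period 1 has {re, mi, fa, sol, la} and room 2 has {re, mi, sol}, leaving only do.
Period 3, room 1: period 3 has {do, re, sol} and room 1 has {do, re, mi, sol, la}, leaving only fa.
Period 3, room 2: period 3 has {do, re, fa, sol} and room 2 has {do, re, mi, sol}, leaving only la.
Period 2, room 2: period 2 has {mi, sol} and room 2 has {do, re, mi, sol, la}, leaving only fa.
Period 2, room 5: period 2 has {mi, fa, sol} and room 5 has {re, la}, leaving only do.
Period 5 already has {re, mi, sol, la} and room 5 already has {do, re, la}, so period 5, room 5 must be fa.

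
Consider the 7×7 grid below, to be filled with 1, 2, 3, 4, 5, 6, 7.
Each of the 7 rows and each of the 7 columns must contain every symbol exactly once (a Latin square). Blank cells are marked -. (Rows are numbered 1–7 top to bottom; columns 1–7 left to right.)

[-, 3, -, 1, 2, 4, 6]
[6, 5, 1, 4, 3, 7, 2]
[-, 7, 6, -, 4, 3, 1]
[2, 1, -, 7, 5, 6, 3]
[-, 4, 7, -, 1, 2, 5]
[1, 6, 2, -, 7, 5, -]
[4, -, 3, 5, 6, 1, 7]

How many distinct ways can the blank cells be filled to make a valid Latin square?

Row 1, column 1: eliminating its row and column leaves {5, 7}.
Row 1, column 3: eliminating its row and column leaves {5}.
Row 3, column 1: eliminating its row and column leaves {5}.
Row 3, column 4: eliminating its row and column leaves {2}.
Row 4, column 3: eliminating its row and column leaves {4}.
Row 5, column 1: eliminating its row and column leaves {3}.
Row 5, column 4: eliminating its row and column leaves {3, 6}.
Row 6, column 4: eliminating its row and column leaves {3}.
Row 6, column 7: eliminating its row and column leaves {4}.
Row 7, column 2: eliminating its row and column leaves {2}.
Only one assignment across all blanks avoids any row or column repeat, giving 1 completion.

1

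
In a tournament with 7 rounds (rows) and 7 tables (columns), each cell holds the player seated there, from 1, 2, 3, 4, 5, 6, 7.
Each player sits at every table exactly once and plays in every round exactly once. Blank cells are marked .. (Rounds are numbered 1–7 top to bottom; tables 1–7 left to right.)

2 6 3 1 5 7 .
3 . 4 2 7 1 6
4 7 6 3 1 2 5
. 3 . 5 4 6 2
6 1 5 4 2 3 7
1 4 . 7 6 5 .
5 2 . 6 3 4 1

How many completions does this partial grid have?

Round 1, table 7: eliminating its round and table leaves {4}.
Round 2, table 2: eliminating its round and table leaves {5}.
Round 4, table 1: eliminating its round and table leaves {7}.
Round 4, table 3: eliminating its round and table leaves {1, 7}.
Round 6, table 3: eliminating its round and table leaves {2}.
Round 6, table 7: eliminating its round and table leaves {3}.
Round 7, table 3: eliminating its round and table leaves {7}.
Only one assignment across all blanks avoids any round or table repeat, giving 1 completion.

1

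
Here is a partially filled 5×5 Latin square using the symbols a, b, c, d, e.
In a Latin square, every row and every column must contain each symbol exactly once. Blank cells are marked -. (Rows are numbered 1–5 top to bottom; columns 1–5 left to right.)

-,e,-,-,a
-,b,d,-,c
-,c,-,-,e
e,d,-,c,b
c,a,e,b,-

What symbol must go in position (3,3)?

b

Row 1, column 4: row 1 has {a, e} and column 4 has {b, c}, leaving only d.
Row 1, column 1: row 1 has {a, d, e} and column 1 has {c, e}, leaving only b.
Row 1, column 3: row 1 has {a, b, d, e} and column 3 has {d, e}, leaving only c.
Row 2, column 1: row 2 has {b, c, d} and column 1 has {b, c, e}, leaving only a.
Row 2, column 4: row 2 has {a, b, c, d} and column 4 has {b, c, d}, leaving only e.
Row 3, column 1: row 3 has {c, e} and column 1 has {a, b, c, e}, leaving only d.
Row 3, column 4: row 3 has {c, d, e} and column 4 has {b, c, d, e}, leaving only a.
Row 3 already has {a, c, d, e} and column 3 already has {c, d, e}, so row 3, column 3 must be b.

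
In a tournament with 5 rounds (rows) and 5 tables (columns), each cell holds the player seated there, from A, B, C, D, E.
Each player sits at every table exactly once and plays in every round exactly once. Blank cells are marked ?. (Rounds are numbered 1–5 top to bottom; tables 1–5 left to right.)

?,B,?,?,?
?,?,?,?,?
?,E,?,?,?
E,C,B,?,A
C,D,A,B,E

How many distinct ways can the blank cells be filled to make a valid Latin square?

Round 1, table 1: eliminating its round and table leaves {A, D}.
Round 1, table 3: eliminating its round and table leaves {C, D, E}.
Round 1, table 4: eliminating its round and table leaves {A, C, D, E}.
Round 1, table 5: eliminating its round and table leaves {C, D}.
Round 2, table 1: eliminating its round and table leaves {A, B, D}.
Round 2, table 2: eliminating its round and table leaves {A}.
Round 2, table 3: eliminating its round and table leaves {C, D, E}.
Round 2, table 4: eliminating its round and table leaves {A, C, D, E}.
Round 2, table 5: eliminating its round and table leaves {B, C, D}.
Round 3, table 1: eliminating its round and table leaves {A, B, D}.
Round 3, table 3: eliminating its round and table leaves {C, D}.
Round 3, table 4: eliminating its round and table leaves {A, C, D}.
Round 3, table 5: eliminating its round and table leaves {B, C, D}.
Round 4, table 4: eliminating its round and table leaves {D}.
Enumerating the assignments across these blanks that avoid any round or table repeat gives 6 completions.

6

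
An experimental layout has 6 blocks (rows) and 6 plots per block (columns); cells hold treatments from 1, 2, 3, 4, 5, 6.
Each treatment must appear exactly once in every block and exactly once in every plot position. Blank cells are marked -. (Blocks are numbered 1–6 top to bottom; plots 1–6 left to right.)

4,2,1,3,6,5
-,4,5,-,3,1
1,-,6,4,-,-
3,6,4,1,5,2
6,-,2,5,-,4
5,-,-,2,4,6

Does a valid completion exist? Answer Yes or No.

Yes

No block or plot among the givens repeats a symbol, and propagating forced cells runs into no contradiction.
One valid completion exists (for instance, 4 2 1 3 6 5 / 2 4 5 6 3 1 / 1 5 6 4 2 3 / 3 6 4 1 5 2 / 6 3 2 5 1 4 / 5 1 3 2 4 6).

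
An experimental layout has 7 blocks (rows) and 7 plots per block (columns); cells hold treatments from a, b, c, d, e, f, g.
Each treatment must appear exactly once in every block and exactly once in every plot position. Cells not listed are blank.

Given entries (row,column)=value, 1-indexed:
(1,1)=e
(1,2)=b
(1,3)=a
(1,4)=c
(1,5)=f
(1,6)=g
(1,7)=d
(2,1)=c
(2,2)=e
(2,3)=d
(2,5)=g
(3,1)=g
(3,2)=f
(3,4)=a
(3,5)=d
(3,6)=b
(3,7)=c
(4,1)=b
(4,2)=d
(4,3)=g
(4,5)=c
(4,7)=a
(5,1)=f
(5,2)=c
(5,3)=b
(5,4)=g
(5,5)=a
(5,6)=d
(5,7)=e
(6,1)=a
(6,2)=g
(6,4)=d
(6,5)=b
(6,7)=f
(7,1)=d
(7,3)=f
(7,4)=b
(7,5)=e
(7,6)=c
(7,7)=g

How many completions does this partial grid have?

1

Block 2, plot 4: eliminating its block and plot leaves {f}.
Block 2, plot 6: eliminating its block and plot leaves {a, f}.
Block 2, plot 7: eliminating its block and plot leaves {b}.
Block 3, plot 3: eliminating its block and plot leaves {e}.
Block 4, plot 4: eliminating its block and plot leaves {e, f}.
Block 4, plot 6: eliminating its block and plot leaves {e, f}.
Block 6, plot 3: eliminating its block and plot leaves {c, e}.
Block 6, plot 6: eliminating its block and plot leaves {e}.
Block 7, plot 2: eliminating its block and plot leaves {a}.
Only one assignment across all blanks avoids any block or plot repeat, giving 1 completion.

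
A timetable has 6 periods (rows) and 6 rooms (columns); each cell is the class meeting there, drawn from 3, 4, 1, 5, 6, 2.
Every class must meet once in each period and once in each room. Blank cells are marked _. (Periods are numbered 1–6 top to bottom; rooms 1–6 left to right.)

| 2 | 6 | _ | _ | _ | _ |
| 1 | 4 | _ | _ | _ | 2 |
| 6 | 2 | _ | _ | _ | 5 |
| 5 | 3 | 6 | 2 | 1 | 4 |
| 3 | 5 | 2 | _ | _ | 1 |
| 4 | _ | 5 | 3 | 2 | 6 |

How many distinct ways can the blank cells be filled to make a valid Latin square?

3

Period 1, room 3: eliminating its period and room leaves {3, 4, 1}.
Period 1, room 4: eliminating its period and room leaves {4, 1, 5}.
Period 1, room 5: eliminating its period and room leaves {3, 4, 5}.
Period 1, room 6: eliminating its period and room leaves {3}.
Period 2, room 3: eliminating its period and room leaves {3}.
Period 2, room 4: eliminating its period and room leaves {5, 6}.
Period 2, room 5: eliminating its period and room leaves {3, 5, 6}.
Period 3, room 3: eliminating its period and room leaves {3, 4, 1}.
Period 3, room 4: eliminating its period and room leaves {4, 1}.
Period 3, room 5: eliminating its period and room leaves {3, 4}.
Period 5, room 4: eliminating its period and room leaves {4, 6}.
Period 5, room 5: eliminating its period and room leaves {4, 6}.
Period 6, room 2: eliminating its period and room leaves {1}.
Enumerating the assignments across these blanks that avoid any period or room repeat gives 3 completions.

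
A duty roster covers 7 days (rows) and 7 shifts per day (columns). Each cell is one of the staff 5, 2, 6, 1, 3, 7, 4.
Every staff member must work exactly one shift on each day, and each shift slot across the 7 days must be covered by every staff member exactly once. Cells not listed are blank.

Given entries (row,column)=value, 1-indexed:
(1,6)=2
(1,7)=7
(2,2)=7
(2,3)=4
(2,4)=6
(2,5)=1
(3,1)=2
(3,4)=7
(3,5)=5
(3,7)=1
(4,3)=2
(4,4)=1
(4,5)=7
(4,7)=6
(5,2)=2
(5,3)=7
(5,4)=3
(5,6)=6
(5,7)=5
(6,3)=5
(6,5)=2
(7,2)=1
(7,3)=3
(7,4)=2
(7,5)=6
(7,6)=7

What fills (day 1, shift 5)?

Day 3, shift 3: day 3 has {5, 2, 1, 7} and shift 3 has {5, 2, 3, 7, 4}, leaving only 6.
Day 1, shift 3: day 1 has {2, 7} and shift 3 has {5, 2, 6, 3, 7, 4}, leaving only 1.
Day 5, shift 5: day 5 has {5, 2, 6, 3, 7} and shift 5 has {5, 2, 6, 1, 7}, leaving only 4.
Day 1 already has {2, 1, 7} and shift 5 already has {5, 2, 6, 1, 7, 4}, so day 1, shift 5 must be 3.

3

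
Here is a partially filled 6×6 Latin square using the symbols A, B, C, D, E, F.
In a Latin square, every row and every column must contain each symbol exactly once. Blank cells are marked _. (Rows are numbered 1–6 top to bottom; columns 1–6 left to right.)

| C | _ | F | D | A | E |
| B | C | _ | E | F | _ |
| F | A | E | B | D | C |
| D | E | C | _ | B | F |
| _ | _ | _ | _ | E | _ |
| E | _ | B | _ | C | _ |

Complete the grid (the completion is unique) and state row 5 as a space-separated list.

Row 5, column 1: row 5 has {E} and column 1 has {B, C, D, E, F}, leaving only A.
Row 5, column 3: row 5 has {A, E} and column 3 has {B, C, E, F}, leaving only D.
Row 5, column 6: row 5 has {A, D, E} and column 6 has {C, E, F}, leaving only B.
Row 5, column 2: row 5 has {A, B, D, E} and column 2 has {A, C, E}, leaving only F.
Row 5, column 4: row 5 has {A, B, D, E, F} and column 4 has {B, D, E}, leaving only C.
So row 5 reads: A F D C E B.

A F D C E B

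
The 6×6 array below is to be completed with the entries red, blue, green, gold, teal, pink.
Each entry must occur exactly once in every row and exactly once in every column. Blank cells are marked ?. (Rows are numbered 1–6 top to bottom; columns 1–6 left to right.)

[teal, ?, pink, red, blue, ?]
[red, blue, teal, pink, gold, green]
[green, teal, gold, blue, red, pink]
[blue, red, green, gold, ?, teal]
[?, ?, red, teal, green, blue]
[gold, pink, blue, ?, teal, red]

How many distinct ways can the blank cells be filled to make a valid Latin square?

Row 1, column 2: eliminating its row and column leaves {green, gold}.
Row 1, column 6: eliminating its row and column leaves {gold}.
Row 4, column 5: eliminating its row and column leaves {pink}.
Row 5, column 1: eliminating its row and column leaves {pink}.
Row 5, column 2: eliminating its row and column leaves {gold}.
Row 6, column 4: eliminating its row and column leaves {green}.
Only one assignment across all blanks avoids any row or column repeat, giving 1 completion.

1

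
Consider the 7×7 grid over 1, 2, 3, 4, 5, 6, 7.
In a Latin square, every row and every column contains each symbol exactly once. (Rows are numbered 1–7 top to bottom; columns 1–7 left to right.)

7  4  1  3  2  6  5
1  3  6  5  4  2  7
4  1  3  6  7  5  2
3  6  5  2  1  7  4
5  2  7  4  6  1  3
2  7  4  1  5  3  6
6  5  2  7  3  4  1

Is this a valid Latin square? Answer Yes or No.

Each row is a permutation of the 7 symbols, and so is each column.

Yes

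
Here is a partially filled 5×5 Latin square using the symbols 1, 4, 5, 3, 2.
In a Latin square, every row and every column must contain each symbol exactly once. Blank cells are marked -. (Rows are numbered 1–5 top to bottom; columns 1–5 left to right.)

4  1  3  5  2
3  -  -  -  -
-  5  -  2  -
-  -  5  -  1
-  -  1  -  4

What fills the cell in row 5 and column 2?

Row 2, column 5: row 2 has {3} and column 5 has {1, 4, 2}, leaving only 5.
Row 3, column 1: row 3 has {5, 2} and column 1 has {4, 3}, leaving only 1.
Row 3, column 3: row 3 has {1, 5, 2} and column 3 has {1, 5, 3}, leaving only 4.
Row 2, column 3: row 2 has {5, 3} and column 3 has {1, 4, 5, 3}, leaving only 2.
Row 2, column 2: row 2 has {5, 3, 2} and column 2 has {1, 5}, leaving only 4.
Row 2, column 4: row 2 has {4, 5, 3, 2} and column 4 has {5, 2}, leaving only 1.
Row 3, column 5: row 3 has {1, 4, 5, 2} and column 5 has {1, 4, 5, 2}, leaving only 3.
Row 4, column 1: row 4 has {1, 5} and column 1 has {1, 4, 3}, leaving only 2.
Row 4, column 2: row 4 has {1, 5, 2} and column 2 has {1, 4, 5}, leaving only 3.
Row 5 already has {1, 4} and column 2 already has {1, 4, 5, 3}, so row 5, column 2 must be 2.

2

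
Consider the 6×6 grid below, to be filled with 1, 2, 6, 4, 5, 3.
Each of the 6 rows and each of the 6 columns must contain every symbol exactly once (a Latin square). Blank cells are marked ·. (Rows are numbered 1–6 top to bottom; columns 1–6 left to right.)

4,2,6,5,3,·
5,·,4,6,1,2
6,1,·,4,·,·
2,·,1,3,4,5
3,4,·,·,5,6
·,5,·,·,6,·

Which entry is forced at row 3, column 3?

5

Row 1, column 6: row 1 has {2, 6, 4, 5, 3} and column 6 has {2, 6, 5}, leaving only 1.
Row 2, column 2: row 2 has {1, 2, 6, 4, 5} and column 2 has {1, 2, 4, 5}, leaving only 3.
Row 3, column 5: row 3 has {1, 6, 4} and column 5 has {1, 6, 4, 5, 3}, leaving only 2.
Row 3, column 6: row 3 has {1, 2, 6, 4} and column 6 has {1, 2, 6, 5}, leaving only 3.
Row 3 already has {1, 2, 6, 4, 3} and column 3 already has {1, 6, 4}, so row 3, column 3 must be 5.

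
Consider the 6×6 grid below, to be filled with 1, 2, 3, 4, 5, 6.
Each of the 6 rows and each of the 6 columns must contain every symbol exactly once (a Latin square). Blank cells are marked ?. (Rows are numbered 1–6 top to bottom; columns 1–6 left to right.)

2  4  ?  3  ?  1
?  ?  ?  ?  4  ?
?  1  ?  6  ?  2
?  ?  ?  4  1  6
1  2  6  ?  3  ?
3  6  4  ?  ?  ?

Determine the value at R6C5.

2

Row 1, column 3: row 1 has {1, 2, 3, 4} and column 3 has {4, 6}, leaving only 5.
Row 1, column 5: row 1 has {1, 2, 3, 4, 5} and column 5 has {1, 3, 4}, leaving only 6.
Row 3, column 3: row 3 has {1, 2, 6} and column 3 has {4, 5, 6}, leaving only 3.
Row 3, column 5: row 3 has {1, 2, 3, 6} and column 5 has {1, 3, 4, 6}, leaving only 5.
Row 6 already has {3, 4, 6} and column 5 already has {1, 3, 4, 5, 6}, so row 6, column 5 must be 2.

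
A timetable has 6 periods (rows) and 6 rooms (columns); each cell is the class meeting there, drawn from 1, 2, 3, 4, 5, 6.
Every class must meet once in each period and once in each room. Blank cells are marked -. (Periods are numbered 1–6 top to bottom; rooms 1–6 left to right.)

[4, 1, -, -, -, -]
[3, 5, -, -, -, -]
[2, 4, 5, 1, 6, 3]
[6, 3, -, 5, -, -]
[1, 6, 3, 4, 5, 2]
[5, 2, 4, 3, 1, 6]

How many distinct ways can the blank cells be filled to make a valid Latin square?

Period 1, room 3: eliminating its period and room leaves {2, 6}.
Period 1, room 4: eliminating its period and room leaves {2, 6}.
Period 1, room 5: eliminating its period and room leaves {2, 3}.
Period 1, room 6: eliminating its period and room leaves {5}.
Period 2, room 3: eliminating its period and room leaves {1, 2, 6}.
Period 2, room 4: eliminating its period and room leaves {2, 6}.
Period 2, room 5: eliminating its period and room leaves {2, 4}.
Period 2, room 6: eliminating its period and room leaves {1, 4}.
Period 4, room 3: eliminating its period and room leaves {1, 2}.
Period 4, room 5: eliminating its period and room leaves {2, 4}.
Period 4, room 6: eliminating its period and room leaves {1, 4}.
Enumerating the assignments across these blanks that avoid any period or room repeat gives 3 completions.

3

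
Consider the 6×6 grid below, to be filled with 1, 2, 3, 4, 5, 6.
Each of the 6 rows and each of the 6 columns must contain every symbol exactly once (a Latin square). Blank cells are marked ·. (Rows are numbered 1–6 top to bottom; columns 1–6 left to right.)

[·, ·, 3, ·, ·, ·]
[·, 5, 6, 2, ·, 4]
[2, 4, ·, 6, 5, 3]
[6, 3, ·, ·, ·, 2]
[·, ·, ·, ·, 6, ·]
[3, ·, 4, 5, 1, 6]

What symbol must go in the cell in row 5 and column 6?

Row 2, column 1: row 2 has {2, 4, 5, 6} and column 1 has {2, 3, 6}, leaving only 1.
Row 2, column 5: row 2 has {1, 2, 4, 5, 6} and column 5 has {1, 5, 6}, leaving only 3.
Row 3, column 3: row 3 has {2, 3, 4, 5, 6} and column 3 has {3, 4, 6}, leaving only 1.
Row 4, column 3: row 4 has {2, 3, 6} and column 3 has {1, 3, 4, 6}, leaving only 5.
Row 4, column 5: row 4 has {2, 3, 5, 6} and column 5 has {1, 3, 5, 6}, leaving only 4.
Row 1, column 5: row 1 has {3} and column 5 has {1, 3, 4, 5, 6}, leaving only 2.
Row 4, column 4: row 4 has {2, 3, 4, 5, 6} and column 4 has {2, 5, 6}, leaving only 1.
Row 1, column 4: row 1 has {2, 3} and column 4 has {1, 2, 5, 6}, leaving only 4.
Row 1, column 1: row 1 has {2, 3, 4} and column 1 has {1, 2, 3, 6}, leaving only 5.
Row 1, column 6: row 1 has {2, 3, 4, 5} and column 6 has {2, 3, 4, 6}, leaving only 1.
Row 5 already has {6} and column 6 already has {1, 2, 3, 4, 6}, so row 5, column 6 must be 5.

5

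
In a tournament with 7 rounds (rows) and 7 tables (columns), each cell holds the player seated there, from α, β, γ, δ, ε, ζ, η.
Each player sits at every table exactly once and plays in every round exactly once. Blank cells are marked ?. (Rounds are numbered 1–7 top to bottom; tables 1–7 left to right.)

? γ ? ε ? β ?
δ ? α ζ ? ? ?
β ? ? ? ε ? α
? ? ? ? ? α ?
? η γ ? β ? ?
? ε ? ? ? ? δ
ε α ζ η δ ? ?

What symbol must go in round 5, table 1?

α

Round 2, table 2: round 2 has {α, δ, ζ} and table 2 has {α, γ, ε, η}, leaving only β.
Round 7, table 6: round 7 has {α, δ, ε, ζ, η} and table 6 has {α, β}, leaving only γ.
Round 7, table 7: round 7 has {α, γ, δ, ε, ζ, η} and table 7 has {α, δ}, leaving only β.
Round 5, table 1 is narrowed to {α, ζ}.
If it were ζ, propagating the remaining blanks reaches a contradiction.
So round 5, table 1 must be α.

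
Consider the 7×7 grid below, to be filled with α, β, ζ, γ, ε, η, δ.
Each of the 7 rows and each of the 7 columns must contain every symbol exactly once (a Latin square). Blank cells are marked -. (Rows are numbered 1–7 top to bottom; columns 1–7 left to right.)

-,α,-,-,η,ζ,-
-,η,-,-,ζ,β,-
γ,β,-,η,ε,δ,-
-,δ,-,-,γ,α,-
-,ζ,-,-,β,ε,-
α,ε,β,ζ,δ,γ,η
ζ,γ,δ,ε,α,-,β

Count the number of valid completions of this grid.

7

Row 1, column 1: eliminating its row and column leaves {β, ε, δ}.
Row 1, column 3: eliminating its row and column leaves {γ, ε}.
Row 1, column 4: eliminating its row and column leaves {β, γ, δ}.
Row 1, column 7: eliminating its row and column leaves {γ, ε, δ}.
Row 2, column 1: eliminating its row and column leaves {ε, δ}.
Row 2, column 3: eliminating its row and column leaves {α, γ, ε}.
Row 2, column 4: eliminating its row and column leaves {α, γ, δ}.
Row 2, column 7: eliminating its row and column leaves {α, γ, ε, δ}.
Row 3, column 3: eliminating its row and column leaves {α, ζ}.
Row 3, column 7: eliminating its row and column leaves {α, ζ}.
Row 4, column 1: eliminating its row and column leaves {β, ε, η}.
Row 4, column 3: eliminating its row and column leaves {ζ, ε, η}.
Row 4, column 4: eliminating its row and column leaves {β}.
Row 4, column 7: eliminating its row and column leaves {ζ, ε}.
Row 5, column 1: eliminating its row and column leaves {η, δ}.
Row 5, column 3: eliminating its row and column leaves {α, γ, η}.
Row 5, column 4: eliminating its row and column leaves {α, γ, δ}.
Row 5, column 7: eliminating its row and column leaves {α, γ, δ}.
Row 7, column 6: eliminating its row and column leaves {η}.
Enumerating the assignments across these blanks that avoid any row or column repeat gives 7 completions.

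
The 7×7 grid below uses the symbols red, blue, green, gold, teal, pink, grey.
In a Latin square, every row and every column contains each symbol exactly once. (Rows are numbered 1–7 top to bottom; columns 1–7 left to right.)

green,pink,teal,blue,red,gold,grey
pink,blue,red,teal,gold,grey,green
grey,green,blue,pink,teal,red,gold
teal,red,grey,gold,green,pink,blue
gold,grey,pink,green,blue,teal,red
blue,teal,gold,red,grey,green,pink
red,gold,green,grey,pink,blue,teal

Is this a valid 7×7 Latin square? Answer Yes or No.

Each row is a permutation of the 7 symbols, and so is each column.

Yes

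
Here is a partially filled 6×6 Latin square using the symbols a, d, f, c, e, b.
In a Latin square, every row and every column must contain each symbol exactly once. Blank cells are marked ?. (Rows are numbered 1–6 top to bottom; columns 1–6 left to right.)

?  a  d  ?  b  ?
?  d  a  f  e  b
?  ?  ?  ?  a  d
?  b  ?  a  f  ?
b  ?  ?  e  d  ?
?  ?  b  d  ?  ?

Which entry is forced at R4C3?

e

Row 1, column 4: row 1 has {a, d, b} and column 4 has {a, d, f, e}, leaving only c.
Row 2, column 1: row 2 has {a, d, f, e, b} and column 1 has {b}, leaving only c.
Row 3, column 4: row 3 has {a, d} and column 4 has {a, d, f, c, e}, leaving only b.
Row 6, column 5: row 6 has {d, b} and column 5 has {a, d, f, e, b}, leaving only c.
Row 4, column 3 is narrowed to {c, e}.
If it were c, then row 5, column 3 would be left with no valid symbol.
So row 4, column 3 must be e.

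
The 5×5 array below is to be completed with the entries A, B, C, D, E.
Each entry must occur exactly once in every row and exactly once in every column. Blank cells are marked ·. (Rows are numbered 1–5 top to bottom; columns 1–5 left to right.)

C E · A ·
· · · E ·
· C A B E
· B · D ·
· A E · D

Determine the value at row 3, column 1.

Row 3 already has {A, B, C, E} and column 1 already has {C}, so row 3, column 1 must be D.

D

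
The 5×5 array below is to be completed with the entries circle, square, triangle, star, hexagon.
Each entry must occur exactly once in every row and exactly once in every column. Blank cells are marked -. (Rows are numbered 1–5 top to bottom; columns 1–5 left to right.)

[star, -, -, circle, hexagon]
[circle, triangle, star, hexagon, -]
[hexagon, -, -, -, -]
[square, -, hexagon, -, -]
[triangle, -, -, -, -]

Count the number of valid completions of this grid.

Row 1, column 2: eliminating its row and column leaves {square}.
Row 1, column 3: eliminating its row and column leaves {square, triangle}.
Row 2, column 5: eliminating its row and column leaves {square}.
Row 3, column 2: eliminating its row and column leaves {circle, square, star}.
Row 3, column 3: eliminating its row and column leaves {circle, square, triangle}.
Row 3, column 4: eliminating its row and column leaves {square, triangle, star}.
Row 3, column 5: eliminating its row and column leaves {circle, square, triangle, star}.
Row 4, column 2: eliminating its row and column leaves {circle, star}.
Row 4, column 4: eliminating its row and column leaves {triangle, star}.
Row 4, column 5: eliminating its row and column leaves {circle, triangle, star}.
Row 5, column 2: eliminating its row and column leaves {circle, square, star, hexagon}.
Row 5, column 3: eliminating its row and column leaves {circle, square}.
Row 5, column 4: eliminating its row and column leaves {square, star}.
Row 5, column 5: eliminating its row and column leaves {circle, square, star}.
Enumerating the assignments across these blanks that avoid any row or column repeat gives 3 completions.

3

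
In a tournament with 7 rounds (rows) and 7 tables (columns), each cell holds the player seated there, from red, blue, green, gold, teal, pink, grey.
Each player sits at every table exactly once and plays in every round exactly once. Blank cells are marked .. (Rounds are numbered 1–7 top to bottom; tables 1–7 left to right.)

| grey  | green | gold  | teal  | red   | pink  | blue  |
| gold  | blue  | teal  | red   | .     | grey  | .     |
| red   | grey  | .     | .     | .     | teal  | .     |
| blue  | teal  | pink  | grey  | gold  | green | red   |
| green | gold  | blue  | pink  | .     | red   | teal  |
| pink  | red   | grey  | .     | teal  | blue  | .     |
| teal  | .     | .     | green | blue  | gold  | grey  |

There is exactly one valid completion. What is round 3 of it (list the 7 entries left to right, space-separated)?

red grey green blue pink teal gold

Round 3, table 3: round 3 has {red, teal, grey} and table 3 has {blue, gold, teal, pink, grey}, leaving only green.
Round 3, table 5: round 3 has {red, green, teal, grey} and table 5 has {red, blue, gold, teal}, leaving only pink.
Round 3, table 7: round 3 has {red, green, teal, pink, grey} and table 7 has {red, blue, teal, grey}, leaving only gold.
Round 3, table 4: round 3 has {red, green, gold, teal, pink, grey} and table 4 has {red, green, teal, pink, grey}, leaving only blue.
So round 3 reads: red grey green blue pink teal gold.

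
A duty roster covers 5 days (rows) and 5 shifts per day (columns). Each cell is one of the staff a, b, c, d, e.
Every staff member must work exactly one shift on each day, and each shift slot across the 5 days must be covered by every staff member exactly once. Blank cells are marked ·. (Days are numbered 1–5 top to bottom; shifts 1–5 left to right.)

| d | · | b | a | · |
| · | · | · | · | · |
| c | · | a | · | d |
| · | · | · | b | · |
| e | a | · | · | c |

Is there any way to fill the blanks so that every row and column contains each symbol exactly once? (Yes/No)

No

Day 1, shift 5: day 1 has {a, b, d} and shift 5 has {c, d}, so it must be e.
Day 1, shift 2: day 1 has {a, b, d, e} and shift 2 has {a}, so it must be c.
Day 3, shift 4: day 3 has {a, c, d} and shift 4 has {a, b}, so it must be e.
Day 3, shift 2: day 3 has {a, c, d, e} and shift 2 has {a, c}, so it must be b.
Day 4, shift 1: day 4 has {b} and shift 1 has {c, d, e}, so it must be a.
Now day 4, shift 5: day 4 together with shift 5 already contain {a, b, c, d, e} — every symbol — so nothing can go there. The grid has no valid completion.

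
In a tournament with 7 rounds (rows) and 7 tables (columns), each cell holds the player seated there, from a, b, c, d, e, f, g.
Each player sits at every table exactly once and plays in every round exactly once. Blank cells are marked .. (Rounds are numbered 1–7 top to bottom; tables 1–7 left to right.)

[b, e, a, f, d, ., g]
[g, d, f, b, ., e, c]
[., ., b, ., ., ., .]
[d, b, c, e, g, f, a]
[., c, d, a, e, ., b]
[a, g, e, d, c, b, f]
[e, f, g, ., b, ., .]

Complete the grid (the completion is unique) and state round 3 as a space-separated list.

c a b g f d e

Round 3, table 2: round 3 has {b} and table 2 has {b, c, d, e, f, g}, leaving only a.
Round 3, table 5: round 3 has {a, b} and table 5 has {b, c, d, e, g}, leaving only f.
Round 3, table 1: round 3 has {a, b, f} and table 1 has {a, b, d, e, g}, leaving only c.
Round 3, table 4: round 3 has {a, b, c, f} and table 4 has {a, b, d, e, f}, leaving only g.
Round 3, table 6: round 3 has {a, b, c, f, g} and table 6 has {b, e, f}, leaving only d.
Round 3, table 7: round 3 has {a, b, c, d, f, g} and table 7 has {a, b, c, f, g}, leaving only e.
So round 3 reads: c a b g f d e.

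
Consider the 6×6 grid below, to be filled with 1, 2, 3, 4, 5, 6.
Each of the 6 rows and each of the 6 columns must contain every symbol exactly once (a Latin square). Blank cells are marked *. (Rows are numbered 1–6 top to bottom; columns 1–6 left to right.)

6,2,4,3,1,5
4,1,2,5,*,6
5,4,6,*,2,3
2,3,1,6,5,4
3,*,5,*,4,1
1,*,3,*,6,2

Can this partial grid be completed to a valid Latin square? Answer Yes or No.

Yes

No row or column among the givens repeats a symbol, and propagating forced cells runs into no contradiction.
One valid completion exists (for instance, 6 2 4 3 1 5 / 4 1 2 5 3 6 / 5 4 6 1 2 3 / 2 3 1 6 5 4 / 3 6 5 2 4 1 / 1 5 3 4 6 2).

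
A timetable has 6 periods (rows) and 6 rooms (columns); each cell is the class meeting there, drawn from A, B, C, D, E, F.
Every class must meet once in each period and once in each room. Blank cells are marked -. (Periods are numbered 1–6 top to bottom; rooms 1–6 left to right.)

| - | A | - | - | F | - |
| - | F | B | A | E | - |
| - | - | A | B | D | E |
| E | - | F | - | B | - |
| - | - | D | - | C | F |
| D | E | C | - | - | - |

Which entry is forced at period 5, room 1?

Period 1, room 3: period 1 has {A, F} and room 3 has {A, B, C, D, F}, leaving only E.
Period 2, room 1: period 2 has {A, B, E, F} and room 1 has {D, E}, leaving only C.
Period 1, room 1: period 1 has {A, E, F} and room 1 has {C, D, E}, leaving only B.
Period 5 already has {C, D, F} and room 1 already has {B, C, D, E}, so period 5, room 1 must be A.

A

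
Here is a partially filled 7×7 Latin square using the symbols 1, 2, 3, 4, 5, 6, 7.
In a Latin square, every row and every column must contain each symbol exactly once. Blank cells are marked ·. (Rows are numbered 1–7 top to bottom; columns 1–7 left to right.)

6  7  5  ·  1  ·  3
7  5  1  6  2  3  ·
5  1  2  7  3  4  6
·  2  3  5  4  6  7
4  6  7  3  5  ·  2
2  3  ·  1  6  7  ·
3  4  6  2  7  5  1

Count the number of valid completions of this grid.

1

Row 1, column 4: eliminating its row and column leaves {4}.
Row 1, column 6: eliminating its row and column leaves {2}.
Row 2, column 7: eliminating its row and column leaves {4}.
Row 4, column 1: eliminating its row and column leaves {1}.
Row 5, column 6: eliminating its row and column leaves {1}.
Row 6, column 3: eliminating its row and column leaves {4}.
Row 6, column 7: eliminating its row and column leaves {4, 5}.
Only one assignment across all blanks avoids any row or column repeat, giving 1 completion.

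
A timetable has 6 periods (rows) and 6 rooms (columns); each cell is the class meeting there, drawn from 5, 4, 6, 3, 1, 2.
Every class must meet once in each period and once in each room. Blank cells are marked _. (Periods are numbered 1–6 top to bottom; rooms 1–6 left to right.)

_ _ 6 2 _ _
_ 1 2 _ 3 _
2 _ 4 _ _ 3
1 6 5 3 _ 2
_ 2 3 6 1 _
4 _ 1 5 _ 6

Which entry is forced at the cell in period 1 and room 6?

1

Period 2, room 4: period 2 has {3, 1, 2} and room 4 has {5, 6, 3, 2}, leaving only 4.
Period 2, room 6: period 2 has {4, 3, 1, 2} and room 6 has {6, 3, 2}, leaving only 5.
Period 2, room 1: period 2 has {5, 4, 3, 1, 2} and room 1 has {4, 1, 2}, leaving only 6.
Period 3, room 2: period 3 has {4, 3, 2} and room 2 has {6, 1, 2}, leaving only 5.
Period 3, room 4: period 3 has {5, 4, 3, 2} and room 4 has {5, 4, 6, 3, 2}, leaving only 1.
Period 3, room 5: period 3 has {5, 4, 3, 1, 2} and room 5 has {3, 1}, leaving only 6.
Period 4, room 5: period 4 has {5, 6, 3, 1, 2} and room 5 has {6, 3, 1}, leaving only 4.
Period 1, room 5: period 1 has {6, 2} and room 5 has {4, 6, 3, 1}, leaving only 5.
Period 1, room 1: period 1 has {5, 6, 2} and room 1 has {4, 6, 1, 2}, leaving only 3.
Period 1, room 2: period 1 has {5, 6, 3, 2} and room 2 has {5, 6, 1, 2}, leaving only 4.
Period 1 already has {5, 4, 6, 3, 2} and room 6 already has {5, 6, 3, 2}, so period 1, room 6 must be 1.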